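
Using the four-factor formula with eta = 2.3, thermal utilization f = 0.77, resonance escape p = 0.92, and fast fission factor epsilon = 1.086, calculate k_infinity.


k_inf = eta * f * p * epsilon
k_inf = 2.3 * 0.77 * 0.92 * 1.086
k_inf = 1.7694

1.7694


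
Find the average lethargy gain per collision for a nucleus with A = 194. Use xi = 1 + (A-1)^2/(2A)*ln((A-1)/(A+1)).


xi = 1 + (A-1)^2/(2A) * ln((A-1)/(A+1))
xi = 1 + (194-1)^2/(2*194) * ln((194-1)/(194 +1))
xi = 0.010274

0.010274


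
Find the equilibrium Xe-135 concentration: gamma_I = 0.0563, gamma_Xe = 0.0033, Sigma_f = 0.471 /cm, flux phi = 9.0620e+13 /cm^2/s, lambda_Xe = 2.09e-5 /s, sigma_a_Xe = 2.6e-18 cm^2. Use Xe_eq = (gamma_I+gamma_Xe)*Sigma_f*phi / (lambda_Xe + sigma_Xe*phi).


Xe_eq = (gamma_I + gamma_Xe) * Sigma_f * phi / (lambda_Xe + sigma_Xe * phi)
Numerator = (0.0563 + 0.0033) * 0.471 * 9.0620e+13 = 2.543848e+12
Denominator = 2.09e-5 + 2.6e-18 * 9.0620e+13 = 2.565120e-04
Xe_eq = 2.543848e+12 / 2.565120e-04 = 9.9171e+15 /cm^3

9.9171e+15


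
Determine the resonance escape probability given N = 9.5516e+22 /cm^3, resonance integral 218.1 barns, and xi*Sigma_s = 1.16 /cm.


p = exp(-N * I * 1e-24 / (xi*Sigma_s))
p = exp(-9.5516e+22 * 218.1 * 1e-24 / 1.16)
p = 1.5873e-08

1.5873e-08


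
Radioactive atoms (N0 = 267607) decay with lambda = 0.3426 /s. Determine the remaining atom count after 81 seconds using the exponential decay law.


N = N0 * exp(-lambda * t)
N = 267607 * exp(-0.3426 * 81)
N = 2.3745e-07

2.3745e-07


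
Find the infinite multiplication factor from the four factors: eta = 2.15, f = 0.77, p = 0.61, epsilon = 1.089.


k_inf = eta * f * p * epsilon
k_inf = 2.15 * 0.77 * 0.61 * 1.089
k_inf = 1.0997

1.0997


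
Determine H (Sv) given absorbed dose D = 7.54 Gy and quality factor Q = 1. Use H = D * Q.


H = D * Q
H = 7.54 * 1
H = 7.5400 Sv

7.5400


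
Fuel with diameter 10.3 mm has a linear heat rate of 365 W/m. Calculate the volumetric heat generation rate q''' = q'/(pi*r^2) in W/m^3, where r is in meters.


r = D / 2 / 1000 = 10.3 / 2 / 1000 = 0.00515 m
q''' = q' / (pi * r^2)
q''' = 365 / (pi * 0.00515^2)
q''' = 4.3805e+06 W/m^3

4.3805e+06


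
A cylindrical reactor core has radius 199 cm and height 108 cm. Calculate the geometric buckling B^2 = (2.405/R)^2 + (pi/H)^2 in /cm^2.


B^2 = (2.405/R)^2 + (pi/H)^2
B^2 = (2.405/199)^2 + (pi/108)^2
B^2 = 9.9222e-04 /cm^2

9.9222e-04


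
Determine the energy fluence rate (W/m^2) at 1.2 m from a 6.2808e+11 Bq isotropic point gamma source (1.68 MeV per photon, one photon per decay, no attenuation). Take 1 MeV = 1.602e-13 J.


psi = A * E * 1.602e-13 / (4*pi*r^2)
psi = 6.2808e+11 * 1.68 * 1.602e-13 / (4*pi*1.2^2)
psi = 0.0093415 W/m^2

0.0093415


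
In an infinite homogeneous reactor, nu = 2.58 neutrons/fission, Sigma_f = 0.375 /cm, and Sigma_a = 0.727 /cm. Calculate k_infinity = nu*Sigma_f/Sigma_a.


k_inf = nu * Sigma_f / Sigma_a
k_inf = 2.58 * 0.375 / 0.727
k_inf = 1.3308

1.3308


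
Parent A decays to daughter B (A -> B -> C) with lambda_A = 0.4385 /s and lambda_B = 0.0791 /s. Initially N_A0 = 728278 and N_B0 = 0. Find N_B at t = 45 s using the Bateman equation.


N_B(t) = lambda_A * N_A0 / (lambda_B - lambda_A) * [exp(-lambda_A*t) - exp(-lambda_B*t)]
exp(-0.4385*45) = 2.693296e-09; exp(-0.0791*45) = 0.02845305
N_B = 0.4385 * 728278 / (0.0791 - 0.4385) * (2.693296e-09 - 0.02845305)
N_B = 25282

25282


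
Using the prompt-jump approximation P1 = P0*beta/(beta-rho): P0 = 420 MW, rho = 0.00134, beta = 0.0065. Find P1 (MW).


P1/P0 = beta / (beta - rho)
P1/P0 = 0.0065 / (0.0065 - 0.00134) = 1.259690
P1 = 420 * 1.259690 = 529.07 MW

529.07


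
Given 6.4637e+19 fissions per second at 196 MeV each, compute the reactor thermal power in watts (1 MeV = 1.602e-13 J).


P = fission_rate * E_MeV * 1.602e-13
P = 6.4637e+19 * 196 * 1.602e-13
P = 2.0296e+09 W

2.0296e+09


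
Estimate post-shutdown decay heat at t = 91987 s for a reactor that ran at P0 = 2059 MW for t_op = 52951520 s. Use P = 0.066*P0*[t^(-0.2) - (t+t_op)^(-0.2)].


P/P0 = 0.066 * [t^(-0.2) - (t + t_op)^(-0.2)]
P/P0 = 0.066 * [91987^(-0.2) - (91987 + 52951520)^(-0.2)]
P/P0 = 0.066 * [0.1016845 - 0.02851501] = 0.004829186
P = 2059 * 0.004829186 = 9.9433 MW

9.9433


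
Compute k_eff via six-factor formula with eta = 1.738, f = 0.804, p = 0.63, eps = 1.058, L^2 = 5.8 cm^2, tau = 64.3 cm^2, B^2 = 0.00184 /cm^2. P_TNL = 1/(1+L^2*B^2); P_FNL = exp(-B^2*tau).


k_inf = eta*f*p*eps = 1.738*0.804*0.63*1.058 = 0.9313910
P_TNL = 1/(1 + L^2*B^2) = 1/(1 + 5.8*0.00184) = 0.9894407
P_FNL = exp(-B^2*tau) = exp(-0.00184*64.3) = 0.8884188
k_eff = k_inf * P_TNL * P_FNL = 0.9313910 * 0.9894407 * 0.8884188
k_eff = 0.81873

0.81873


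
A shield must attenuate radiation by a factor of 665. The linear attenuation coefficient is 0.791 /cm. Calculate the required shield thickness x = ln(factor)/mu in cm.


x = ln(factor) / mu
x = ln(665) / 0.791
x = 8.2172 cm

8.2172


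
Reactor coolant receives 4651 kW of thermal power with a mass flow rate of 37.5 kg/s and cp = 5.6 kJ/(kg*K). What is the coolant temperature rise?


dT = Q / (m_dot * cp)
dT = 4651 / (37.5 * 5.6)
dT = 22.148 C

22.148


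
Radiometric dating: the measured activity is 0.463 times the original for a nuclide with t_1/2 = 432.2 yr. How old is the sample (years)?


lambda = ln(2) / t_half = ln(2) / 432.2 = 0.001603765 /yr
t = -ln(A/A0) / lambda
t = -ln(0.463) / 0.001603765
t = 480.14 yr

480.14


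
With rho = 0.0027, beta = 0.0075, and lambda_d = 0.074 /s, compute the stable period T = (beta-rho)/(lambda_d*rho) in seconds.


T = (beta - rho) / (lambda_d * rho)
T = (0.0075 - 0.0027) / (0.074 * 0.0027)
T = 24.024 s

24.024


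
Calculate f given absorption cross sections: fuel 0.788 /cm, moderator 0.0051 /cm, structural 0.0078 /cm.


f = Sigma_a_fuel / (Sigma_a_fuel + Sigma_a_mod + Sigma_a_other)
f = 0.788 / (0.788 + 0.0051 + 0.0078)
f = 0.98389

0.98389


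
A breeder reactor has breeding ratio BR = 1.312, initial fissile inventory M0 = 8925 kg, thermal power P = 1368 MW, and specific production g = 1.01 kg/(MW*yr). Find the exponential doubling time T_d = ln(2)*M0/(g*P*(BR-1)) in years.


Breeding gain G = BR - 1 = 1.312 - 1 = 0.312
Fissile production rate = g * P * G = 1.01 * 1368 * 0.312 = 431.08416 kg/yr
T_d = ln(2) * M0 / (g * P * G)
T_d = ln(2) * 8925 / 431.08416 = 14.351 yr

14.351


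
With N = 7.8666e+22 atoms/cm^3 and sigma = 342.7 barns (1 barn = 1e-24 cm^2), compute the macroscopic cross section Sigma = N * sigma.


Sigma = N * sigma_barns * 1e-24
Sigma = 7.8666e+22 * 342.7 * 1e-24
Sigma = 26.959 /cm

26.959


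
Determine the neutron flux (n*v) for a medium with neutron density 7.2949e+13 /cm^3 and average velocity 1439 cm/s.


phi = n * v
phi = 7.2949e+13 * 1439
phi = 1.0497e+17 /cm^2/s

1.0497e+17


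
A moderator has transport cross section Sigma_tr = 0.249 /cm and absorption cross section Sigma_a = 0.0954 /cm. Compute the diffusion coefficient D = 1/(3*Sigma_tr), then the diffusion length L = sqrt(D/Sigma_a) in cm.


D = 1 / (3 * Sigma_tr) = 1 / (3 * 0.249) = 1.338688 cm
L = sqrt(D / Sigma_a)
L = sqrt(1.338688 / 0.0954)
L = 3.7460 cm

3.7460


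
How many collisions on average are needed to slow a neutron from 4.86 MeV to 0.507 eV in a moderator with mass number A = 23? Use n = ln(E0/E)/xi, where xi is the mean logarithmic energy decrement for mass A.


xi = 1 + (A-1)^2/(2A)*ln((A-1)/(A+1)) = 0.08448899 (for A = 23)
n = ln(E0/E) / xi
n = ln(4.86e6 / 0.507) / 0.08448899
n = ln(9.585799e+06) / 0.08448899 = 190.27

190.27


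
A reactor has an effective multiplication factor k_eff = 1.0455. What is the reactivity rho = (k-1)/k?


rho = (k_eff - 1) / k_eff
rho = (1.0455 - 1) / 1.0455
rho = 0.043520

0.043520


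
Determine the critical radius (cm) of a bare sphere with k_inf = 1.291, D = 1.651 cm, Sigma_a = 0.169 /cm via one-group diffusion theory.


L^2 = D / Sigma_a = 1.651 / 0.169 = 9.769231 cm^2
B_m^2 = (k_inf - 1) / L^2 = (1.291 - 1) / 9.769231 = 0.02978740 /cm^2
For a bare sphere: B_g = pi/R, so R_c = pi / sqrt(B_m^2)
R_c = pi / sqrt(0.02978740) = 18.203 cm

18.203


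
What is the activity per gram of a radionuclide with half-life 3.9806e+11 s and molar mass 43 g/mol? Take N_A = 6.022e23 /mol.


lambda = ln(2) / t_half = ln(2) / 3.9806e+11 = 1.741313e-12 /s
SA = lambda * N_A / M
SA = 1.741313e-12 * 6.022e23 / 43
SA = 2.4386e+10 Bq/g

2.4386e+10


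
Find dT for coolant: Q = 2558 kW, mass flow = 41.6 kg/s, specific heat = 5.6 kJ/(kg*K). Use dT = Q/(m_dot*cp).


dT = Q / (m_dot * cp)
dT = 2558 / (41.6 * 5.6)
dT = 10.980 C

10.980


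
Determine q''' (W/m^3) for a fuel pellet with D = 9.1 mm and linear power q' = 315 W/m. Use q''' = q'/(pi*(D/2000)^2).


r = D / 2 / 1000 = 9.1 / 2 / 1000 = 0.00455 m
q''' = q' / (pi * r^2)
q''' = 315 / (pi * 0.00455^2)
q''' = 4.8433e+06 W/m^3

4.8433e+06


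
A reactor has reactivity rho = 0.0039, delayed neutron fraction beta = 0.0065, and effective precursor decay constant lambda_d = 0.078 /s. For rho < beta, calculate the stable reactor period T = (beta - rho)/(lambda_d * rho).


T = (beta - rho) / (lambda_d * rho)
T = (0.0065 - 0.0039) / (0.078 * 0.0039)
T = 8.5470 s

8.5470


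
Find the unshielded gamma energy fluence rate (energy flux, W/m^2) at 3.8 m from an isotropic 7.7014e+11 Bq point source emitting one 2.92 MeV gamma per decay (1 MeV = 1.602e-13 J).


psi = A * E * 1.602e-13 / (4*pi*r^2)
psi = 7.7014e+11 * 2.92 * 1.602e-13 / (4*pi*3.8^2)
psi = 0.0019854 W/m^2

0.0019854


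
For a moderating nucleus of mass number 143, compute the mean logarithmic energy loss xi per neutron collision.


xi = 1 + (A-1)^2/(2A) * ln((A-1)/(A+1))
xi = 1 + (143-1)^2/(2*143) * ln((143-1)/(143 +1))
xi = 0.013921

0.013921


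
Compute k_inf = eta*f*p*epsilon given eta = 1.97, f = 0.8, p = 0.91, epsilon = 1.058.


k_inf = eta * f * p * epsilon
k_inf = 1.97 * 0.8 * 0.91 * 1.058
k_inf = 1.5173

1.5173


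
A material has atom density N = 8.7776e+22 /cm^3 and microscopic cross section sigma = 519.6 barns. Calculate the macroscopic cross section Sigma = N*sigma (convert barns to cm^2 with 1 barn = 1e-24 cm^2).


Sigma = N * sigma_barns * 1e-24
Sigma = 8.7776e+22 * 519.6 * 1e-24
Sigma = 45.608 /cm

45.608


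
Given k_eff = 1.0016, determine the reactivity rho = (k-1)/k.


rho = (k_eff - 1) / k_eff
rho = (1.0016 - 1) / 1.0016
rho = 0.0015974

0.0015974


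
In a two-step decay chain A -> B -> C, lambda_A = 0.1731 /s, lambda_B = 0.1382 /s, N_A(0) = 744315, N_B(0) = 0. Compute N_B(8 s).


N_B(t) = lambda_A * N_A0 / (lambda_B - lambda_A) * [exp(-lambda_A*t) - exp(-lambda_B*t)]
exp(-0.1731*8) = 0.2503739; exp(-0.1382*8) = 0.3310122
N_B = 0.1731 * 744315 / (0.1382 - 0.1731) * (0.2503739 - 0.3310122)
N_B = 297694

297694


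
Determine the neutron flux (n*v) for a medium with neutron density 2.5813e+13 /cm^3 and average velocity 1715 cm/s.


phi = n * v
phi = 2.5813e+13 * 1715
phi = 4.4269e+16 /cm^2/s

4.4269e+16


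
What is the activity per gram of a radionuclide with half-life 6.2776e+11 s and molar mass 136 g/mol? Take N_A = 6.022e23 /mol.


lambda = ln(2) / t_half = ln(2) / 6.2776e+11 = 1.104160e-12 /s
SA = lambda * N_A / M
SA = 1.104160e-12 * 6.022e23 / 136
SA = 4.8892e+09 Bq/g

4.8892e+09


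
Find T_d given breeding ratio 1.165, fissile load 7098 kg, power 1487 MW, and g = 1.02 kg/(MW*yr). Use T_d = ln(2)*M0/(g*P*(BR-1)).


Breeding gain G = BR - 1 = 1.165 - 1 = 0.165
Fissile production rate = g * P * G = 1.02 * 1487 * 0.165 = 250.2621 kg/yr
T_d = ln(2) * M0 / (g * P * G)
T_d = ln(2) * 7098 / 250.2621 = 19.659 yr

19.659


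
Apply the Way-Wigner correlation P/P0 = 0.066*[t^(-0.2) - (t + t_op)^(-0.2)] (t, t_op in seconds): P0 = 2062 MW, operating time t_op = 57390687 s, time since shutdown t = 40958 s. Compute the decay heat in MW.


P/P0 = 0.066 * [t^(-0.2) - (t + t_op)^(-0.2)]
P/P0 = 0.066 * [40958^(-0.2) - (40958 + 57390687)^(-0.2)]
P/P0 = 0.066 * [0.1195452 - 0.02806530] = 0.006037673
P = 2062 * 0.006037673 = 12.450 MW

12.450


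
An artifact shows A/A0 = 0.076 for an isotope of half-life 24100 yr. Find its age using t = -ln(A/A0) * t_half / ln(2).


lambda = ln(2) / t_half = ln(2) / 24100 = 2.876129e-05 /yr
t = -ln(A/A0) / lambda
t = -ln(0.076) / 2.876129e-05
t = 89600 yr

89600


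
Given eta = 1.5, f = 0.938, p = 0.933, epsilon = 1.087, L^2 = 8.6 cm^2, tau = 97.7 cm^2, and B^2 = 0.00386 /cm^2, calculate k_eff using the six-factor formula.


k_inf = eta*f*p*eps = 1.5*0.938*0.933*1.087 = 1.426939
P_TNL = 1/(1 + L^2*B^2) = 1/(1 + 8.6*0.00386) = 0.9678706
P_FNL = exp(-B^2*tau) = exp(-0.00386*97.7) = 0.6858324
k_eff = k_inf * P_TNL * P_FNL = 1.426939 * 0.9678706 * 0.6858324
k_eff = 0.94720

0.94720


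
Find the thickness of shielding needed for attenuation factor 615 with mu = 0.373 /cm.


x = ln(factor) / mu
x = ln(615) / 0.373
x = 17.216 cm

17.216


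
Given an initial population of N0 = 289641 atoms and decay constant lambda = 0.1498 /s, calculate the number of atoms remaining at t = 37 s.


N = N0 * exp(-lambda * t)
N = 289641 * exp(-0.1498 * 37)
N = 1134.3

1134.3


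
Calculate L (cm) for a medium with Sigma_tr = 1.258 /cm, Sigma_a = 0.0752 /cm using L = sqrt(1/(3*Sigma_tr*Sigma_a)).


D = 1 / (3 * Sigma_tr) = 1 / (3 * 1.258) = 0.2649709 cm
L = sqrt(D / Sigma_a)
L = sqrt(0.2649709 / 0.0752)
L = 1.8771 cm

1.8771


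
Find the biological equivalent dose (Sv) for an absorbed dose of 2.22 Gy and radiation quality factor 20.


H = D * Q
H = 2.22 * 20
H = 44.400 Sv

44.400


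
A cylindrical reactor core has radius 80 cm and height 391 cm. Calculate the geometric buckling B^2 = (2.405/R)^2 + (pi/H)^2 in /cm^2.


B^2 = (2.405/R)^2 + (pi/H)^2
B^2 = (2.405/80)^2 + (pi/391)^2
B^2 = 9.6831e-04 /cm^2

9.6831e-04


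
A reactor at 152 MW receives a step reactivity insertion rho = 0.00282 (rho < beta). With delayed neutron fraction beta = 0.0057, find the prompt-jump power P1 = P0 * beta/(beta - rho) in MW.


P1/P0 = beta / (beta - rho)
P1/P0 = 0.0057 / (0.0057 - 0.00282) = 1.979167
P1 = 152 * 1.979167 = 300.83 MW

300.83


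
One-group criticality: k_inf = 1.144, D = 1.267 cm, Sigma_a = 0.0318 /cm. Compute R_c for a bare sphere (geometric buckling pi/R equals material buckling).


L^2 = D / Sigma_a = 1.267 / 0.0318 = 39.84277 cm^2
B_m^2 = (k_inf - 1) / L^2 = (1.144 - 1) / 39.84277 = 0.003614207 /cm^2
For a bare sphere: B_g = pi/R, so R_c = pi / sqrt(B_m^2)
R_c = pi / sqrt(0.003614207) = 52.257 cm

52.257


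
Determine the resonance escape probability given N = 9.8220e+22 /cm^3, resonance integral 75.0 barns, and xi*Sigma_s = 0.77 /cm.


p = exp(-N * I * 1e-24 / (xi*Sigma_s))
p = exp(-9.8220e+22 * 75.0 * 1e-24 / 0.77)
p = 7.0009e-05

7.0009e-05


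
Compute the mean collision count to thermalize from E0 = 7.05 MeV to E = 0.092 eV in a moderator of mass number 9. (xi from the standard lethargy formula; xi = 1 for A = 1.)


xi = 1 + (A-1)^2/(2A)*ln((A-1)/(A+1)) = 0.2066007 (for A = 9)
n = ln(E0/E) / xi
n = ln(7.05e6 / 0.092) / 0.2066007
n = ln(7.663043e+07) / 0.2066007 = 87.872

87.872


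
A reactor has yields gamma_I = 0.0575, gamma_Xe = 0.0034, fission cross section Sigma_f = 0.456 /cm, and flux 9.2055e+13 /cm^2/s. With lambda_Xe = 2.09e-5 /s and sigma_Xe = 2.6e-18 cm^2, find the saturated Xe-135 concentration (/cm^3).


Xe_eq = (gamma_I + gamma_Xe) * Sigma_f * phi / (lambda_Xe + sigma_Xe * phi)
Numerator = (0.0575 + 0.0034) * 0.456 * 9.2055e+13 = 2.556404e+12
Denominator = 2.09e-5 + 2.6e-18 * 9.2055e+13 = 2.602430e-04
Xe_eq = 2.556404e+12 / 2.602430e-04 = 9.8231e+15 /cm^3

9.8231e+15


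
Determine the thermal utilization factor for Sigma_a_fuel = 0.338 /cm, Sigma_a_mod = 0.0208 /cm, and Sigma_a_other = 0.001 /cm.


f = Sigma_a_fuel / (Sigma_a_fuel + Sigma_a_mod + Sigma_a_other)
f = 0.338 / (0.338 + 0.0208 + 0.001)
f = 0.93941

0.93941


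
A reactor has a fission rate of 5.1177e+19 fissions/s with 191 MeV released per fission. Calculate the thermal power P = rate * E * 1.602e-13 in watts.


P = fission_rate * E_MeV * 1.602e-13
P = 5.1177e+19 * 191 * 1.602e-13
P = 1.5659e+09 W

1.5659e+09


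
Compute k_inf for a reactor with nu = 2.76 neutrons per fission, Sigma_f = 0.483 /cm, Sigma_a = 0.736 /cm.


k_inf = nu * Sigma_f / Sigma_a
k_inf = 2.76 * 0.483 / 0.736
k_inf = 1.8112

1.8112


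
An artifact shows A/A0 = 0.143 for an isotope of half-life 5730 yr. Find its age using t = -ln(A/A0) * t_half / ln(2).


lambda = ln(2) / t_half = ln(2) / 5730 = 1.209681e-04 /yr
t = -ln(A/A0) / lambda
t = -ln(0.143) / 1.209681e-04
t = 16078 yr

16078


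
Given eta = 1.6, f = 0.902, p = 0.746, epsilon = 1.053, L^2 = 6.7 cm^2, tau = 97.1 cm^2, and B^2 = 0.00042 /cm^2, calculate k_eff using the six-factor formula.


k_inf = eta*f*p*eps = 1.6*0.902*0.746*1.053 = 1.133688
P_TNL = 1/(1 + L^2*B^2) = 1/(1 + 6.7*0.00042) = 0.9971939
P_FNL = exp(-B^2*tau) = exp(-0.00042*97.1) = 0.9600384
k_eff = k_inf * P_TNL * P_FNL = 1.133688 * 0.9971939 * 0.9600384
k_eff = 1.0853

1.0853


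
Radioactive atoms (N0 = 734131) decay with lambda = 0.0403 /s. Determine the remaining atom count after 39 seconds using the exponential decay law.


N = N0 * exp(-lambda * t)
N = 734131 * exp(-0.0403 * 39)
N = 152473

152473


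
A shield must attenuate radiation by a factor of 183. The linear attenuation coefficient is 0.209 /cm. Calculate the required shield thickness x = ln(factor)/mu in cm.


x = ln(factor) / mu
x = ln(183) / 0.209
x = 24.926 cm

24.926


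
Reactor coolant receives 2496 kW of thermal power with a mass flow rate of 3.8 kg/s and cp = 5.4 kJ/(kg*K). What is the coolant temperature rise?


dT = Q / (m_dot * cp)
dT = 2496 / (3.8 * 5.4)
dT = 121.64 C

121.64


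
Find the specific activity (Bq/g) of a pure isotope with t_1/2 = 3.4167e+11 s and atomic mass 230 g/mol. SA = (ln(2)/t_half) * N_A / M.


lambda = ln(2) / t_half = ln(2) / 3.4167e+11 = 2.028704e-12 /s
SA = lambda * N_A / M
SA = 2.028704e-12 * 6.022e23 / 230
SA = 5.3117e+09 Bq/g

5.3117e+09


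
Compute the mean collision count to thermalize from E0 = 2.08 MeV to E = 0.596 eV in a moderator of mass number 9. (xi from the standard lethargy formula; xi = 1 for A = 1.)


xi = 1 + (A-1)^2/(2A)*ln((A-1)/(A+1)) = 0.2066007 (for A = 9)
n = ln(E0/E) / xi
n = ln(2.08e6 / 0.596) / 0.2066007
n = ln(3.489933e+06) / 0.2066007 = 72.920

72.920


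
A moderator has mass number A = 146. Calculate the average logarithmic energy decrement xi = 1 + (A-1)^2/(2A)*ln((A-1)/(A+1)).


xi = 1 + (A-1)^2/(2A) * ln((A-1)/(A+1))
xi = 1 + (146-1)^2/(2*146) * ln((146-1)/(146 +1))
xi = 0.013636

0.013636


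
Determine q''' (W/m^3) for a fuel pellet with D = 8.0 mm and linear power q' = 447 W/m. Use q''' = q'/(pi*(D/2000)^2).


r = D / 2 / 1000 = 8.0 / 2 / 1000 = 0.004 m
q''' = q' / (pi * r^2)
q''' = 447 / (pi * 0.004^2)
q''' = 8.8928e+06 W/m^3

8.8928e+06


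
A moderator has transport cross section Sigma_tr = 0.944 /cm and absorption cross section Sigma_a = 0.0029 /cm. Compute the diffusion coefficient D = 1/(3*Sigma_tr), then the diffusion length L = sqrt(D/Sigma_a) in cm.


D = 1 / (3 * Sigma_tr) = 1 / (3 * 0.944) = 0.3531073 cm
L = sqrt(D / Sigma_a)
L = sqrt(0.3531073 / 0.0029)
L = 11.035 cm

11.035


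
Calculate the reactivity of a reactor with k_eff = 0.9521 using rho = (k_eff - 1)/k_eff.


rho = (k_eff - 1) / k_eff
rho = (0.9521 - 1) / 0.9521
rho = -0.050310

-0.050310


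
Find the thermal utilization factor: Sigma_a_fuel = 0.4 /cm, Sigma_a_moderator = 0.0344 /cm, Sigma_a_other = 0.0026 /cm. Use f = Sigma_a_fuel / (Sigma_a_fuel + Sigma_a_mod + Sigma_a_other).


f = Sigma_a_fuel / (Sigma_a_fuel + Sigma_a_mod + Sigma_a_other)
f = 0.4 / (0.4 + 0.0344 + 0.0026)
f = 0.91533

0.91533


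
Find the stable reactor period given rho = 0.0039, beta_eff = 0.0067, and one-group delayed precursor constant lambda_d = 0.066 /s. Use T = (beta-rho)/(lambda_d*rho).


T = (beta - rho) / (lambda_d * rho)
T = (0.0067 - 0.0039) / (0.066 * 0.0039)
T = 10.878 s

10.878


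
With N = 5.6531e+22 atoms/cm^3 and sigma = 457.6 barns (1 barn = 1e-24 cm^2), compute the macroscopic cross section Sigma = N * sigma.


Sigma = N * sigma_barns * 1e-24
Sigma = 5.6531e+22 * 457.6 * 1e-24
Sigma = 25.869 /cm

25.869


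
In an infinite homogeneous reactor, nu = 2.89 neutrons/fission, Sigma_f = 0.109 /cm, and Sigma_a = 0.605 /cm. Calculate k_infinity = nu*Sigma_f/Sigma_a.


k_inf = nu * Sigma_f / Sigma_a
k_inf = 2.89 * 0.109 / 0.605
k_inf = 0.52068

0.52068


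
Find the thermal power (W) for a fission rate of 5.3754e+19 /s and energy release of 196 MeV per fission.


P = fission_rate * E_MeV * 1.602e-13
P = 5.3754e+19 * 196 * 1.602e-13
P = 1.6878e+09 W

1.6878e+09


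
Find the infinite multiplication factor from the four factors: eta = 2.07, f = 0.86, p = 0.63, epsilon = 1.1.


k_inf = eta * f * p * epsilon
k_inf = 2.07 * 0.86 * 0.63 * 1.1
k_inf = 1.2337

1.2337


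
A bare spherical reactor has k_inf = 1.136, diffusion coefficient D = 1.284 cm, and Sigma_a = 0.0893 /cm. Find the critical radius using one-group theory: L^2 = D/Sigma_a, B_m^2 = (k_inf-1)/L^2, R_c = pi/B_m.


L^2 = D / Sigma_a = 1.284 / 0.0893 = 14.37850 cm^2
B_m^2 = (k_inf - 1) / L^2 = (1.136 - 1) / 14.37850 = 0.009458567 /cm^2
For a bare sphere: B_g = pi/R, so R_c = pi / sqrt(B_m^2)
R_c = pi / sqrt(0.009458567) = 32.303 cm

32.303


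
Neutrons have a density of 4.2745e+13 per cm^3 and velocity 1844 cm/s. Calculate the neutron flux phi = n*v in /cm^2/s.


phi = n * v
phi = 4.2745e+13 * 1844
phi = 7.8822e+16 /cm^2/s

7.8822e+16


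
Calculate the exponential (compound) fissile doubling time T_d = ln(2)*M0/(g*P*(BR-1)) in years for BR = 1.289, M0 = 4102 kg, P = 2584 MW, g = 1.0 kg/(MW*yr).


Breeding gain G = BR - 1 = 1.289 - 1 = 0.289
Fissile production rate = g * P * G = 1.0 * 2584 * 0.289 = 746.776 kg/yr
T_d = ln(2) * M0 / (g * P * G)
T_d = ln(2) * 4102 / 746.776 = 3.8074 yr

3.8074


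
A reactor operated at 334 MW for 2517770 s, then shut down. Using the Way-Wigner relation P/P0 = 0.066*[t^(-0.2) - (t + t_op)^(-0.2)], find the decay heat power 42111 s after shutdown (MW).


P/P0 = 0.066 * [t^(-0.2) - (t + t_op)^(-0.2)]
P/P0 = 0.066 * [42111^(-0.2) - (42111 + 2517770)^(-0.2)]
P/P0 = 0.066 * [0.1188833 - 0.05228246] = 0.004395655
P = 334 * 0.004395655 = 1.4681 MW

1.4681


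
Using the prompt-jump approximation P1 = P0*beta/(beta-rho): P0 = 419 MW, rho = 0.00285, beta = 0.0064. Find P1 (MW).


P1/P0 = beta / (beta - rho)
P1/P0 = 0.0064 / (0.0064 - 0.00285) = 1.802817
P1 = 419 * 1.802817 = 755.38 MW

755.38


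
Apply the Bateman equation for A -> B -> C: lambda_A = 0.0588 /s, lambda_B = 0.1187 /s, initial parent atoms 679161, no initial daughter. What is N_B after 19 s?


N_B(t) = lambda_A * N_A0 / (lambda_B - lambda_A) * [exp(-lambda_A*t) - exp(-lambda_B*t)]
exp(-0.0588*19) = 0.3271947; exp(-0.1187*19) = 0.1048421
N_B = 0.0588 * 679161 / (0.1187 - 0.0588) * (0.3271947 - 0.1048421)
N_B = 148240

148240


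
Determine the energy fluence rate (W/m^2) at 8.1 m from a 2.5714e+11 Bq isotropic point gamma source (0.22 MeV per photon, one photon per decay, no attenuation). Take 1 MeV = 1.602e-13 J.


psi = A * E * 1.602e-13 / (4*pi*r^2)
psi = 2.5714e+11 * 0.22 * 1.602e-13 / (4*pi*8.1^2)
psi = 1.0992e-05 W/m^2

1.0992e-05


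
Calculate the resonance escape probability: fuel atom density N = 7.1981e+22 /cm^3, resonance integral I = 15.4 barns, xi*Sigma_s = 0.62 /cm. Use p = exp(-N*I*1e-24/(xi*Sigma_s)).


p = exp(-N * I * 1e-24 / (xi*Sigma_s))
p = exp(-7.1981e+22 * 15.4 * 1e-24 / 0.62)
p = 0.16731

0.16731


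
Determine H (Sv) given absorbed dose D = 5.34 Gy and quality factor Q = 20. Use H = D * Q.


H = D * Q
H = 5.34 * 20
H = 106.80 Sv

106.80


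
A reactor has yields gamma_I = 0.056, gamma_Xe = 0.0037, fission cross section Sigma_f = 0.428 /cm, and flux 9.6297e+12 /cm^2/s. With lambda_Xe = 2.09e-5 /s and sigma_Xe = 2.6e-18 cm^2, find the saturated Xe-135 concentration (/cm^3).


Xe_eq = (gamma_I + gamma_Xe) * Sigma_f * phi / (lambda_Xe + sigma_Xe * phi)
Numerator = (0.056 + 0.0037) * 0.428 * 9.6297e+12 = 2.460542e+11
Denominator = 2.09e-5 + 2.6e-18 * 9.6297e+12 = 4.593722e-05
Xe_eq = 2.460542e+11 / 4.593722e-05 = 5.3563e+15 /cm^3

5.3563e+15


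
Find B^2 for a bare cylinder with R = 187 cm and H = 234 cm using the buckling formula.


B^2 = (2.405/R)^2 + (pi/H)^2
B^2 = (2.405/187)^2 + (pi/234)^2
B^2 = 3.4565e-04 /cm^2

3.4565e-04


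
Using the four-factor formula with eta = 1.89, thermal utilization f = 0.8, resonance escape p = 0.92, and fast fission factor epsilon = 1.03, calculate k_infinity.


k_inf = eta * f * p * epsilon
k_inf = 1.89 * 0.8 * 0.92 * 1.03
k_inf = 1.4328

1.4328


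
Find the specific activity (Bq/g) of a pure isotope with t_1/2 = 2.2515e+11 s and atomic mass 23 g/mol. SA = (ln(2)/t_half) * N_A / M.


lambda = ln(2) / t_half = ln(2) / 2.2515e+11 = 3.078602e-12 /s
SA = lambda * N_A / M
SA = 3.078602e-12 * 6.022e23 / 23
SA = 8.0606e+10 Bq/g

8.0606e+10


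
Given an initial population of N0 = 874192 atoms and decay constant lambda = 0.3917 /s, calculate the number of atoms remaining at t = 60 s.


N = N0 * exp(-lambda * t)
N = 874192 * exp(-0.3917 * 60)
N = 5.4302e-05

5.4302e-05


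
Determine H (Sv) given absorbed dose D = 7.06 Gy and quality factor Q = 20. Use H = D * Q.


H = D * Q
H = 7.06 * 20
H = 141.20 Sv

141.20


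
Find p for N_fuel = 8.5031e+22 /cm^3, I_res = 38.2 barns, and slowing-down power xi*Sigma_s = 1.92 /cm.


p = exp(-N * I * 1e-24 / (xi*Sigma_s))
p = exp(-8.5031e+22 * 38.2 * 1e-24 / 1.92)
p = 0.18419

0.18419


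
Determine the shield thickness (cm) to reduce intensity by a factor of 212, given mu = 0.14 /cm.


x = ln(factor) / mu
x = ln(212) / 0.14
x = 38.261 cm

38.261


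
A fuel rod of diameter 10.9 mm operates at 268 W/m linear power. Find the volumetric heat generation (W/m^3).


r = D / 2 / 1000 = 10.9 / 2 / 1000 = 0.00545 m
q''' = q' / (pi * r^2)
q''' = 268 / (pi * 0.00545^2)
q''' = 2.8720e+06 W/m^3

2.8720e+06


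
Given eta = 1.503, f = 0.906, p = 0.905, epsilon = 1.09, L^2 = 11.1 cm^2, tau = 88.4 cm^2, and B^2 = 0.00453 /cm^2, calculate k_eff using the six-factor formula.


k_inf = eta*f*p*eps = 1.503*0.906*0.905*1.09 = 1.343267
P_TNL = 1/(1 + L^2*B^2) = 1/(1 + 11.1*0.00453) = 0.9521243
P_FNL = exp(-B^2*tau) = exp(-0.00453*88.4) = 0.6700171
k_eff = k_inf * P_TNL * P_FNL = 1.343267 * 0.9521243 * 0.6700171
k_eff = 0.85692

0.85692


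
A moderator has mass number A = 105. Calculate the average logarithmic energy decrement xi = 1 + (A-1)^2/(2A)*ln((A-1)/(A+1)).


xi = 1 + (A-1)^2/(2A) * ln((A-1)/(A+1))
xi = 1 + (105-1)^2/(2*105) * ln((105-1)/(105 +1))
xi = 0.018927

0.018927


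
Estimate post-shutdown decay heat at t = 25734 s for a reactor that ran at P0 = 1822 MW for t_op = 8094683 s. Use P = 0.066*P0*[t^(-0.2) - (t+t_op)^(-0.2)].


P/P0 = 0.066 * [t^(-0.2) - (t + t_op)^(-0.2)]
P/P0 = 0.066 * [25734^(-0.2) - (25734 + 8094683)^(-0.2)]
P/P0 = 0.066 * [0.1311893 - 0.04150346] = 0.005919265
P = 1822 * 0.005919265 = 10.785 MW

10.785


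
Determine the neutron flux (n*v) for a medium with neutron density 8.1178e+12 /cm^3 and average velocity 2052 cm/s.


phi = n * v
phi = 8.1178e+12 * 2052
phi = 1.6658e+16 /cm^2/s

1.6658e+16


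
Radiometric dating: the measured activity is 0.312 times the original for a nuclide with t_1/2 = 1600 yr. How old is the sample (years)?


lambda = ln(2) / t_half = ln(2) / 1600 = 4.332170e-04 /yr
t = -ln(A/A0) / lambda
t = -ln(0.312) / 4.332170e-04
t = 2688.6 yr

2688.6


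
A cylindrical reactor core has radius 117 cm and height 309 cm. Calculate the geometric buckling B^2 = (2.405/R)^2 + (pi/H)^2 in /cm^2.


B^2 = (2.405/R)^2 + (pi/H)^2
B^2 = (2.405/117)^2 + (pi/309)^2
B^2 = 5.2590e-04 /cm^2

5.2590e-04


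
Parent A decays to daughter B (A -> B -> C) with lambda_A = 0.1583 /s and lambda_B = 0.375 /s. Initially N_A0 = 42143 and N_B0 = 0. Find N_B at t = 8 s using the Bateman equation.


N_B(t) = lambda_A * N_A0 / (lambda_B - lambda_A) * [exp(-lambda_A*t) - exp(-lambda_B*t)]
exp(-0.1583*8) = 0.2818444; exp(-0.375*8) = 0.04978707
N_B = 0.1583 * 42143 / (0.375 - 0.1583) * (0.2818444 - 0.04978707)
N_B = 7144.0

7144.0


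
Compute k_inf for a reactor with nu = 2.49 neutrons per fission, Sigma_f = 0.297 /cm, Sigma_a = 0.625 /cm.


k_inf = nu * Sigma_f / Sigma_a
k_inf = 2.49 * 0.297 / 0.625
k_inf = 1.1832

1.1832


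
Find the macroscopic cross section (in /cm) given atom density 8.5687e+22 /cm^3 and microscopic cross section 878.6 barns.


Sigma = N * sigma_barns * 1e-24
Sigma = 8.5687e+22 * 878.6 * 1e-24
Sigma = 75.285 /cm

75.285


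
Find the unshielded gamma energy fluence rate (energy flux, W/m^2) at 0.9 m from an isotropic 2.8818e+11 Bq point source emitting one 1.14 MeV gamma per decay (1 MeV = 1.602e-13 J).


psi = A * E * 1.602e-13 / (4*pi*r^2)
psi = 2.8818e+11 * 1.14 * 1.602e-13 / (4*pi*0.9^2)
psi = 0.0051705 W/m^2

0.0051705


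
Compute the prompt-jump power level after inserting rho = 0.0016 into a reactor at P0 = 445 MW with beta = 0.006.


P1/P0 = beta / (beta - rho)
P1/P0 = 0.006 / (0.006 - 0.0016) = 1.363636
P1 = 445 * 1.363636 = 606.82 MW

606.82


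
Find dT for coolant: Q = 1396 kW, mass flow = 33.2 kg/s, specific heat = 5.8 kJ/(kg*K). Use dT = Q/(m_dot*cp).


dT = Q / (m_dot * cp)
dT = 1396 / (33.2 * 5.8)
dT = 7.2497 C

7.2497


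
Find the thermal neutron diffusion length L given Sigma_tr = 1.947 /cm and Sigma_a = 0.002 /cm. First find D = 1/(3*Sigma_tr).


D = 1 / (3 * Sigma_tr) = 1 / (3 * 1.947) = 0.1712036 cm
L = sqrt(D / Sigma_a)
L = sqrt(0.1712036 / 0.002)
L = 9.2521 cm

9.2521


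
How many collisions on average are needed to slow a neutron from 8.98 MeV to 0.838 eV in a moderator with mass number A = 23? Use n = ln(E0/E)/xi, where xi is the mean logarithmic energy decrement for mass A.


xi = 1 + (A-1)^2/(2A)*ln((A-1)/(A+1)) = 0.08448899 (for A = 23)
n = ln(E0/E) / xi
n = ln(8.98e6 / 0.838) / 0.08448899
n = ln(1.071599e+07) / 0.08448899 = 191.59

191.59


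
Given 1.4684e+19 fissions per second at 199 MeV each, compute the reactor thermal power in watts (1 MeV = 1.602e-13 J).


P = fission_rate * E_MeV * 1.602e-13
P = 1.4684e+19 * 199 * 1.602e-13
P = 4.6812e+08 W

4.6812e+08


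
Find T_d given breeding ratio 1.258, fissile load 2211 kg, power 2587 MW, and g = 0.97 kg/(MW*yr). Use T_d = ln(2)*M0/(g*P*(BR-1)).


Breeding gain G = BR - 1 = 1.258 - 1 = 0.258
Fissile production rate = g * P * G = 0.97 * 2587 * 0.258 = 647.42262 kg/yr
T_d = ln(2) * M0 / (g * P * G)
T_d = ln(2) * 2211 / 647.42262 = 2.3672 yr

2.3672


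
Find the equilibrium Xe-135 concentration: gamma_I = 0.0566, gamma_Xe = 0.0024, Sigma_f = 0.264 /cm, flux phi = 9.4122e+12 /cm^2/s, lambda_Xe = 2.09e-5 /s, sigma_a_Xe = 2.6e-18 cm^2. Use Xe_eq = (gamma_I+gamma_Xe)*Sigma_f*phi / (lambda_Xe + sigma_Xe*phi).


Xe_eq = (gamma_I + gamma_Xe) * Sigma_f * phi / (lambda_Xe + sigma_Xe * phi)
Numerator = (0.0566 + 0.0024) * 0.264 * 9.4122e+12 = 1.466044e+11
Denominator = 2.09e-5 + 2.6e-18 * 9.4122e+12 = 4.537172e-05
Xe_eq = 1.466044e+11 / 4.537172e-05 = 3.2312e+15 /cm^3

3.2312e+15


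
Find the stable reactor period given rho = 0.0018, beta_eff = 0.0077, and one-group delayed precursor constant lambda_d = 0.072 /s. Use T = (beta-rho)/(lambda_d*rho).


T = (beta - rho) / (lambda_d * rho)
T = (0.0077 - 0.0018) / (0.072 * 0.0018)
T = 45.525 s

45.525


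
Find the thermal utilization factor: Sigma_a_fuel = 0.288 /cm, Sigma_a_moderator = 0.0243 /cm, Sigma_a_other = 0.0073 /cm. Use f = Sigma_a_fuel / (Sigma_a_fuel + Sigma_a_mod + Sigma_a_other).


f = Sigma_a_fuel / (Sigma_a_fuel + Sigma_a_mod + Sigma_a_other)
f = 0.288 / (0.288 + 0.0243 + 0.0073)
f = 0.90113

0.90113


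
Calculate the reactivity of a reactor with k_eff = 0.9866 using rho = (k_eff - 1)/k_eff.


rho = (k_eff - 1) / k_eff
rho = (0.9866 - 1) / 0.9866
rho = -0.013582

-0.013582


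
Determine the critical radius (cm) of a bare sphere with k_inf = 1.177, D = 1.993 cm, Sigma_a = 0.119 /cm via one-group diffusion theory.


L^2 = D / Sigma_a = 1.993 / 0.119 = 16.74790 cm^2
B_m^2 = (k_inf - 1) / L^2 = (1.177 - 1) / 16.74790 = 0.01056849 /cm^2
For a bare sphere: B_g = pi/R, so R_c = pi / sqrt(B_m^2)
R_c = pi / sqrt(0.01056849) = 30.559 cm

30.559


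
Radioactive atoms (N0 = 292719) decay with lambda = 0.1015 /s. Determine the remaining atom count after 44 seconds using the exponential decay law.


N = N0 * exp(-lambda * t)
N = 292719 * exp(-0.1015 * 44)
N = 3364.3

3364.3


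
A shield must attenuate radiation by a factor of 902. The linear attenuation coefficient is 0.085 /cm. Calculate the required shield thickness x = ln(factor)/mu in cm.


x = ln(factor) / mu
x = ln(902) / 0.085
x = 80.054 cm

80.054


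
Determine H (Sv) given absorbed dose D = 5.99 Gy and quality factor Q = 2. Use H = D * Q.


H = D * Q
H = 5.99 * 2
H = 11.980 Sv

11.980


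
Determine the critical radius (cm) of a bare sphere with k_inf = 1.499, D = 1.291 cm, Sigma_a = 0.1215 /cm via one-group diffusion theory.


L^2 = D / Sigma_a = 1.291 / 0.1215 = 10.62551 cm^2
B_m^2 = (k_inf - 1) / L^2 = (1.499 - 1) / 10.62551 = 0.04696245 /cm^2
For a bare sphere: B_g = pi/R, so R_c = pi / sqrt(B_m^2)
R_c = pi / sqrt(0.04696245) = 14.497 cm

14.497


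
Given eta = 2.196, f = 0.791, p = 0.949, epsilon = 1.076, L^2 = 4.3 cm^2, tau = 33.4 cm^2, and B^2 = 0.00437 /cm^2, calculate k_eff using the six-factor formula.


k_inf = eta*f*p*eps = 2.196*0.791*0.949*1.076 = 1.773729
P_TNL = 1/(1 + L^2*B^2) = 1/(1 + 4.3*0.00437) = 0.9815556
P_FNL = exp(-B^2*tau) = exp(-0.00437*33.4) = 0.8641940
k_eff = k_inf * P_TNL * P_FNL = 1.773729 * 0.9815556 * 0.8641940
k_eff = 1.5046

1.5046


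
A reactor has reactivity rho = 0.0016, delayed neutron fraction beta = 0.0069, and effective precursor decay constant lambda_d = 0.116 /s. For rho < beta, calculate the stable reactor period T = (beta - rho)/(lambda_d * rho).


T = (beta - rho) / (lambda_d * rho)
T = (0.0069 - 0.0016) / (0.116 * 0.0016)
T = 28.556 s

28.556


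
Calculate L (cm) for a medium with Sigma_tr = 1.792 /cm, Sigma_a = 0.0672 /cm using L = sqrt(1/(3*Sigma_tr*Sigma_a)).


D = 1 / (3 * Sigma_tr) = 1 / (3 * 1.792) = 0.1860119 cm
L = sqrt(D / Sigma_a)
L = sqrt(0.1860119 / 0.0672)
L = 1.6637 cm

1.6637


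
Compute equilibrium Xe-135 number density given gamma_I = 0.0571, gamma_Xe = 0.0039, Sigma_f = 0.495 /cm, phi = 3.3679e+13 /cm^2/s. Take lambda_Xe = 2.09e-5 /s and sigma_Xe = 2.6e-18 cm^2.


Xe_eq = (gamma_I + gamma_Xe) * Sigma_f * phi / (lambda_Xe + sigma_Xe * phi)
Numerator = (0.0571 + 0.0039) * 0.495 * 3.3679e+13 = 1.016937e+12
Denominator = 2.09e-5 + 2.6e-18 * 3.3679e+13 = 1.084654e-04
Xe_eq = 1.016937e+12 / 1.084654e-04 = 9.3757e+15 /cm^3

9.3757e+15


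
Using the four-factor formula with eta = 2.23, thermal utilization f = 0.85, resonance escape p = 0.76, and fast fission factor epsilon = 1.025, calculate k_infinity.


k_inf = eta * f * p * epsilon
k_inf = 2.23 * 0.85 * 0.76 * 1.025
k_inf = 1.4766

1.4766


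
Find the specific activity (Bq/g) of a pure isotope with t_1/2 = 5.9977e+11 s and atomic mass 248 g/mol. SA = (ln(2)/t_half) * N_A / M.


lambda = ln(2) / t_half = ln(2) / 5.9977e+11 = 1.155688e-12 /s
SA = lambda * N_A / M
SA = 1.155688e-12 * 6.022e23 / 248
SA = 2.8063e+09 Bq/g

2.8063e+09


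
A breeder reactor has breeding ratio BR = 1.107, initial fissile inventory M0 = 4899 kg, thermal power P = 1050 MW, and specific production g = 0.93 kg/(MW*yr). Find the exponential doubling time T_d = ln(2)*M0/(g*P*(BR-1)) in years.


Breeding gain G = BR - 1 = 1.107 - 1 = 0.107
Fissile production rate = g * P * G = 0.93 * 1050 * 0.107 = 104.4855 kg/yr
T_d = ln(2) * M0 / (g * P * G)
T_d = ln(2) * 4899 / 104.4855 = 32.500 yr

32.500


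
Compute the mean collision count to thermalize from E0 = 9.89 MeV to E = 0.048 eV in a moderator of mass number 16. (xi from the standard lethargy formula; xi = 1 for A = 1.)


xi = 1 + (A-1)^2/(2A)*ln((A-1)/(A+1)) = 0.1199467 (for A = 16)
n = ln(E0/E) / xi
n = ln(9.89e6 / 0.048) / 0.1199467
n = ln(2.060417e+08) / 0.1199467 = 159.60

159.60


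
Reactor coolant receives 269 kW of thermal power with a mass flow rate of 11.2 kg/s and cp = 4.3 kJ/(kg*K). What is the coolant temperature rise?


dT = Q / (m_dot * cp)
dT = 269 / (11.2 * 4.3)
dT = 5.5855 C

5.5855


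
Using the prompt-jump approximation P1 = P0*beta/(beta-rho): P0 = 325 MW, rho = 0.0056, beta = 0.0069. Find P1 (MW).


P1/P0 = beta / (beta - rho)
P1/P0 = 0.0069 / (0.0069 - 0.0056) = 5.307692
P1 = 325 * 5.307692 = 1725.0 MW

1725.0


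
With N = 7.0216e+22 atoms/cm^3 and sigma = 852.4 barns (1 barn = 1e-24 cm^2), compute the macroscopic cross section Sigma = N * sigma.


Sigma = N * sigma_barns * 1e-24
Sigma = 7.0216e+22 * 852.4 * 1e-24
Sigma = 59.852 /cm

59.852


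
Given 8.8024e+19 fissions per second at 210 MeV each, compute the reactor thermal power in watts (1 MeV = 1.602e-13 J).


P = fission_rate * E_MeV * 1.602e-13
P = 8.8024e+19 * 210 * 1.602e-13
P = 2.9613e+09 W

2.9613e+09


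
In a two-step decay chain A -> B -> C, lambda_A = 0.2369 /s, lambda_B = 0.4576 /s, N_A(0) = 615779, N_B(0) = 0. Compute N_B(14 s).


N_B(t) = lambda_A * N_A0 / (lambda_B - lambda_A) * [exp(-lambda_A*t) - exp(-lambda_B*t)]
exp(-0.2369*14) = 0.03627596; exp(-0.4576*14) = 0.001650957
N_B = 0.2369 * 615779 / (0.4576 - 0.2369) * (0.03627596 - 0.001650957)
N_B = 22886

22886


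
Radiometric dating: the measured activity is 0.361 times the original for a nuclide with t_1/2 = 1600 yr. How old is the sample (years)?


lambda = ln(2) / t_half = ln(2) / 1600 = 4.332170e-04 /yr
t = -ln(A/A0) / lambda
t = -ln(0.361) / 4.332170e-04
t = 2351.9 yr

2351.9


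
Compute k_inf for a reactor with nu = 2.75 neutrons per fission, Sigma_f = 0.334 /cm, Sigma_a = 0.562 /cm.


k_inf = nu * Sigma_f / Sigma_a
k_inf = 2.75 * 0.334 / 0.562
k_inf = 1.6343

1.6343


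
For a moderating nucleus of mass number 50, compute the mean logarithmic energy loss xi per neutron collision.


xi = 1 + (A-1)^2/(2A) * ln((A-1)/(A+1))
xi = 1 + (50-1)^2/(2*50) * ln((50-1)/(50 +1))
xi = 0.039472

0.039472


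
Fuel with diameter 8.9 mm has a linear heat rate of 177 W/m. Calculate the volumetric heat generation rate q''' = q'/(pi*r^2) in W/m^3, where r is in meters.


r = D / 2 / 1000 = 8.9 / 2 / 1000 = 0.00445 m
q''' = q' / (pi * r^2)
q''' = 177 / (pi * 0.00445^2)
q''' = 2.8451e+06 W/m^3

2.8451e+06


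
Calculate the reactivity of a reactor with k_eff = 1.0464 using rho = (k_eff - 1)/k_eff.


rho = (k_eff - 1) / k_eff
rho = (1.0464 - 1) / 1.0464
rho = 0.044343

0.044343


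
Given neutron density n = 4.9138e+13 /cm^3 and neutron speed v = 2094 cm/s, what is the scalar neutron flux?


phi = n * v
phi = 4.9138e+13 * 2094
phi = 1.0289e+17 /cm^2/s

1.0289e+17


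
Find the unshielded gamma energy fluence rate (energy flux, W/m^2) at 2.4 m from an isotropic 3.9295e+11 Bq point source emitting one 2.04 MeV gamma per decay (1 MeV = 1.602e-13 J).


psi = A * E * 1.602e-13 / (4*pi*r^2)
psi = 3.9295e+11 * 2.04 * 1.602e-13 / (4*pi*2.4^2)
psi = 0.0017742 W/m^2

0.0017742


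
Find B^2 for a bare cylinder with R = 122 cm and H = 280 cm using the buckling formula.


B^2 = (2.405/R)^2 + (pi/H)^2
B^2 = (2.405/122)^2 + (pi/280)^2
B^2 = 5.1449e-04 /cm^2

5.1449e-04


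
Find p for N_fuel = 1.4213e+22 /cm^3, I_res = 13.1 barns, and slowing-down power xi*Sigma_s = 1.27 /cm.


p = exp(-N * I * 1e-24 / (xi*Sigma_s))
p = exp(-1.4213e+22 * 13.1 * 1e-24 / 1.27)
p = 0.86363

0.86363


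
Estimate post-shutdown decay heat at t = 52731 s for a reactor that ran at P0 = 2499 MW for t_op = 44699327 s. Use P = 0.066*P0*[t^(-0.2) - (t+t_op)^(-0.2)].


P/P0 = 0.066 * [t^(-0.2) - (t + t_op)^(-0.2)]
P/P0 = 0.066 * [52731^(-0.2) - (52731 + 44699327)^(-0.2)]
P/P0 = 0.066 * [0.1136545 - 0.02950104] = 0.005554128
P = 2499 * 0.005554128 = 13.880 MW

13.880
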